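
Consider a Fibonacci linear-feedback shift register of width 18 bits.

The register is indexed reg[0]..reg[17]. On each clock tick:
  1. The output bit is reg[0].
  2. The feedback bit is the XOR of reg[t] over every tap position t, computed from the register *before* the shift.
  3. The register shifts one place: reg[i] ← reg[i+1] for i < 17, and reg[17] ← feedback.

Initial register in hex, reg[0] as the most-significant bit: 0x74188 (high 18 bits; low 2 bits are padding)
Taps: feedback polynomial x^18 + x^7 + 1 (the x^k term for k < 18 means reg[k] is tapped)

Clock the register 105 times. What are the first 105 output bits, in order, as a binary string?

step | reg (before) | out | fb
   0 | 011101000001100010 | 0 | 0
   1 | 111010000011000100 | 1 | 1
   2 | 110100000110001001 | 1 | 1
   3 | 101000001100010011 | 1 | 1
   4 | 010000011000100111 | 0 | 1
   5 | 100000110001001111 | 1 | 0
   6 | 000001100010011110 | 0 | 0
   7 | 000011000100111100 | 0 | 0
   8 | 000110001001111000 | 0 | 0
   9 | 001100010011110000 | 0 | 1
  10 | 011000100111100001 | 0 | 0
  11 | 110001001111000010 | 1 | 1
  12 | 100010011110000101 | 1 | 0
  13 | 000100111100001010 | 0 | 1
  14 | 001001111000010101 | 0 | 1
  15 | 010011110000101011 | 0 | 1
  16 | 100111100001010111 | 1 | 1
  17 | 001111000010101111 | 0 | 0
  18 | 011110000101011110 | 0 | 0
  19 | 111100001010111100 | 1 | 1
  20 | 111000010101111001 | 1 | 0
  21 | 110000101011110010 | 1 | 1
  22 | 100001010111100101 | 1 | 0
  23 | 000010101111001010 | 0 | 0
  24 | 000101011110010100 | 0 | 1
  25 | 001010111100101001 | 0 | 1
  26 | 010101111001010011 | 0 | 1
  27 | 101011110010100111 | 1 | 0
  28 | 010111100101001110 | 0 | 0
  29 | 101111001010011100 | 1 | 1
  30 | 011110010100111001 | 0 | 1
  31 | 111100101001110011 | 1 | 1
  32 | 111001010011100111 | 1 | 0
  33 | 110010100111001110 | 1 | 1
  34 | 100101001110011101 | 1 | 1
  35 | 001010011100111011 | 0 | 1
  36 | 010100111001110111 | 0 | 1
  37 | 101001110011101111 | 1 | 0
  38 | 010011100111011110 | 0 | 0
  39 | 100111001110111100 | 1 | 1
  40 | 001110011101111001 | 0 | 1
  41 | 011100111011110011 | 0 | 1
  42 | 111001110111100111 | 1 | 0
  43 | 110011101111001110 | 1 | 1
  44 | 100111011110011101 | 1 | 0
  45 | 001110111100111010 | 0 | 1
  46 | 011101111001110101 | 0 | 1
  47 | 111011110011101011 | 1 | 0
  48 | 110111100111010110 | 1 | 1
  49 | 101111001110101101 | 1 | 1
  50 | 011110011101011011 | 0 | 1
  51 | 111100111010110111 | 1 | 0
  52 | 111001110101101110 | 1 | 0
  53 | 110011101011011100 | 1 | 1
  54 | 100111010110111001 | 1 | 0
  55 | 001110101101110010 | 0 | 0
  56 | 011101011011100100 | 0 | 1
  57 | 111010110111001001 | 1 | 0
  58 | 110101101110010010 | 1 | 1
  59 | 101011011100100101 | 1 | 0
  60 | 010110111001001010 | 0 | 1
  61 | 101101110010010101 | 1 | 0
  62 | 011011100100101010 | 0 | 0
  63 | 110111001001010100 | 1 | 1
  64 | 101110010010101001 | 1 | 0
  65 | 011100100101010010 | 0 | 0
  66 | 111001001010100100 | 1 | 1
  67 | 110010010101001001 | 1 | 0
  68 | 100100101010010010 | 1 | 1
  69 | 001001010100100101 | 0 | 1
  70 | 010010101001001011 | 0 | 0
  71 | 100101010010010110 | 1 | 0
  72 | 001010100100101100 | 0 | 0
  73 | 010101001001011000 | 0 | 0
  74 | 101010010010110000 | 1 | 0
  75 | 010100100101100000 | 0 | 0
  76 | 101001001011000000 | 1 | 1
  77 | 010010010110000001 | 0 | 1
  78 | 100100101100000011 | 1 | 1
  79 | 001001011000000111 | 0 | 1
  80 | 010010110000001111 | 0 | 1
  81 | 100101100000011111 | 1 | 1
  82 | 001011000000111111 | 0 | 0
  83 | 010110000001111110 | 0 | 0
  84 | 101100000011111100 | 1 | 1
  85 | 011000000111111001 | 0 | 0
  86 | 110000001111110010 | 1 | 1
  87 | 100000011111100101 | 1 | 0
  88 | 000000111111001010 | 0 | 1
  89 | 000001111110010101 | 0 | 1
  90 | 000011111100101011 | 0 | 1
  91 | 000111111001010111 | 0 | 1
  92 | 001111110010101111 | 0 | 1
  93 | 011111100101011111 | 0 | 0
  94 | 111111001010111110 | 1 | 1
  95 | 111110010101111101 | 1 | 0
  96 | 111100101011111010 | 1 | 1
  97 | 111001010111110101 | 1 | 0
  98 | 110010101111101010 | 1 | 1
  99 | 100101011111010101 | 1 | 0
 100 | 001010111110101010 | 0 | 1
 101 | 010101111101010101 | 0 | 1
 102 | 101011111010101011 | 1 | 0
 103 | 010111110101010110 | 0 | 1
 104 | 101111101010101101 | 1 | 1

011101000001100010011110000101011110010100111001110111100111010110111001001010100100101100000011111100101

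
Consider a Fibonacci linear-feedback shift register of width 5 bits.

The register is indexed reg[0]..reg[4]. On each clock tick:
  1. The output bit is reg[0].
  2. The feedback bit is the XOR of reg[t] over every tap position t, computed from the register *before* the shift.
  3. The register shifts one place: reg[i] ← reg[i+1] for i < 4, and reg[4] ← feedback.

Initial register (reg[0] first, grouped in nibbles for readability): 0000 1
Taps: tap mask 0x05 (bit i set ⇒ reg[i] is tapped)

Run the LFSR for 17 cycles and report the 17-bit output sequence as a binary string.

k : reg_k → out_k, fb_k
0: 00001 → 0, fb=0
1: 00010 → 0, fb=0
2: 00100 → 0, fb=1
3: 01001 → 0, fb=0
4: 10010 → 1, fb=1
5: 00101 → 0, fb=1
6: 01011 → 0, fb=0
7: 10110 → 1, fb=0
8: 01100 → 0, fb=1
9: 11001 → 1, fb=1
10: 10011 → 1, fb=1
11: 00111 → 0, fb=1
12: 01111 → 0, fb=1
13: 11111 → 1, fb=0
14: 11110 → 1, fb=0
15: 11100 → 1, fb=0
16: 11000 → 1, fb=1

00001001011001111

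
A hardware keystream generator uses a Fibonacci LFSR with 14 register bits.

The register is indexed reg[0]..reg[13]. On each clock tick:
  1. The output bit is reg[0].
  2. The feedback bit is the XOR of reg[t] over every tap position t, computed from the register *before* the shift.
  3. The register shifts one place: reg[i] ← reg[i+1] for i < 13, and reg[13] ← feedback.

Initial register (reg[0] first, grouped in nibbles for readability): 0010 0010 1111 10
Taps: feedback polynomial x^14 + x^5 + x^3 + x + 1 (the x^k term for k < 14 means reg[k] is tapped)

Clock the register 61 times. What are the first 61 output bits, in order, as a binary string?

0010001011111000101111110110111101011100100000100100011101110

step | reg (before) | out | fb
   0 | 00100010111110 | 0 | 0
   1 | 01000101111100 | 0 | 0
   2 | 10001011111000 | 1 | 1
   3 | 00010111110001 | 0 | 0
   4 | 00101111100010 | 0 | 1
   5 | 01011111000101 | 0 | 1
   6 | 10111110001011 | 1 | 1
   7 | 01111100010111 | 0 | 1
   8 | 11111000101111 | 1 | 1
   9 | 11110001011111 | 1 | 1
  10 | 11100010111111 | 1 | 0
  11 | 11000101111110 | 1 | 1
  12 | 10001011111101 | 1 | 1
  13 | 00010111111011 | 0 | 0
  14 | 00101111110110 | 0 | 1
  15 | 01011111101101 | 0 | 1
  16 | 10111111011011 | 1 | 1
  17 | 01111110110111 | 0 | 1
  18 | 11111101101111 | 1 | 0
  19 | 11111011011110 | 1 | 1
  20 | 11110110111101 | 1 | 0
  21 | 11101101111010 | 1 | 1
  22 | 11011011110101 | 1 | 1
  23 | 10110111101011 | 1 | 1
  24 | 01101111010111 | 0 | 0
  25 | 11011110101110 | 1 | 0
  26 | 10111101011100 | 1 | 1
  27 | 01111010111001 | 0 | 0
  28 | 11110101110010 | 1 | 0
  29 | 11101011100100 | 1 | 0
  30 | 11010111001000 | 1 | 0
  31 | 10101110010000 | 1 | 0
  32 | 01011100100000 | 0 | 1
  33 | 10111001000001 | 1 | 0
  34 | 01110010000010 | 0 | 0
  35 | 11100100000100 | 1 | 1
  36 | 11001000001001 | 1 | 0
  37 | 10010000010010 | 1 | 0
  38 | 00100000100100 | 0 | 0
  39 | 01000001001000 | 0 | 1
  40 | 10000010010001 | 1 | 1
  41 | 00000100100011 | 0 | 1
  42 | 00001001000111 | 0 | 0
  43 | 00010010001110 | 0 | 1
  44 | 00100100011101 | 0 | 1
  45 | 01001000111011 | 0 | 1
  46 | 10010001110111 | 1 | 0
  47 | 00100011101110 | 0 | 0
  48 | 01000111011100 | 0 | 0
  49 | 10001110111000 | 1 | 0
  50 | 00011101110000 | 0 | 0
  51 | 00111011100000 | 0 | 1
  52 | 01110111000001 | 0 | 1
  53 | 11101110000011 | 1 | 1
  54 | 11011100000111 | 1 | 0
  55 | 10111000001110 | 1 | 0
  56 | 01110000011100 | 0 | 0
  57 | 11100000111000 | 1 | 0
  58 | 11000001110000 | 1 | 0
  59 | 10000011100000 | 1 | 1
  60 | 00000111000001 | 0 | 1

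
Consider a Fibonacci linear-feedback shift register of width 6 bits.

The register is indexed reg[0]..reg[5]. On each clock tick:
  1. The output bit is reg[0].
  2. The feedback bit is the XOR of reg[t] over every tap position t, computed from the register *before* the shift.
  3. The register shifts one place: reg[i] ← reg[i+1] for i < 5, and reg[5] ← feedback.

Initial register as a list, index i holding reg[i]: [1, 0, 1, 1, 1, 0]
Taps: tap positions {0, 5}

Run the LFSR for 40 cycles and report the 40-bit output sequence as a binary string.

tick  register→output (feedback)
  0  101110→1 (1)
  1  011101→0 (1)
  2  111011→1 (0)
  3  110110→1 (1)
  4  101101→1 (0)
  5  011010→0 (0)
  6  110100→1 (1)
  7  101001→1 (0)
  8  010010→0 (0)
  9  100100→1 (1)
 10  001001→0 (1)
 11  010011→0 (1)
 12  100111→1 (0)
 13  001110→0 (0)
 14  011100→0 (0)
 15  111000→1 (1)
 16  110001→1 (0)
 17  100010→1 (1)
 18  000101→0 (1)
 19  001011→0 (1)
 20  010111→0 (1)
 21  101111→1 (0)
 22  011110→0 (0)
 23  111100→1 (1)
 24  111001→1 (0)
 25  110010→1 (1)
 26  100101→1 (0)
 27  001010→0 (0)
 28  010100→0 (0)
 29  101000→1 (1)
 30  010001→0 (1)
 31  100011→1 (0)
 32  000110→0 (0)
 33  001100→0 (0)
 34  011000→0 (0)
 35  110000→1 (1)
 36  100001→1 (0)
 37  000010→0 (0)
 38  000100→0 (0)
 39  001000→0 (0)

1011101101001001110001011110010100011000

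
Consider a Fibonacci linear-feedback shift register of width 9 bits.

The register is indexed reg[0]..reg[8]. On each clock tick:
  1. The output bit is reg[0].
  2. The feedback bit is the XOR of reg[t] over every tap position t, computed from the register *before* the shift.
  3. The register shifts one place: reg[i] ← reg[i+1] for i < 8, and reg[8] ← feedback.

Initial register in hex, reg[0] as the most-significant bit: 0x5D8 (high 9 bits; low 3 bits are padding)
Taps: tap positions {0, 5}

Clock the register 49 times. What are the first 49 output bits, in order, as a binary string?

0101110111110001111001101001101011100011010001011

tick  register→output (feedback)
  0  010111011→0 (1)
  1  101110111→1 (1)
  2  011101111→0 (1)
  3  111011111→1 (0)
  4  110111110→1 (0)
  5  101111100→1 (0)
  6  011111000→0 (1)
  7  111110001→1 (1)
  8  111100011→1 (1)
  9  111000111→1 (1)
 10  110001111→1 (0)
 11  100011110→1 (0)
 12  000111100→0 (1)
 13  001111001→0 (1)
 14  011110011→0 (0)
 15  111100110→1 (1)
 16  111001101→1 (0)
 17  110011010→1 (0)
 18  100110100→1 (1)
 19  001101001→0 (1)
 20  011010011→0 (0)
 21  110100110→1 (1)
 22  101001101→1 (0)
 23  010011010→0 (1)
 24  100110101→1 (1)
 25  001101011→0 (1)
 26  011010111→0 (0)
 27  110101110→1 (0)
 28  101011100→1 (0)
 29  010111000→0 (1)
 30  101110001→1 (1)
 31  011100011→0 (0)
 32  111000110→1 (1)
 33  110001101→1 (0)
 34  100011010→1 (0)
 35  000110100→0 (0)
 36  001101000→0 (1)
 37  011010001→0 (0)
 38  110100010→1 (1)
 39  101000101→1 (1)
 40  010001011→0 (1)
 41  100010111→1 (1)
 42  000101111→0 (1)
 43  001011111→0 (1)
 44  010111111→0 (1)
 45  101111111→1 (0)
 46  011111110→0 (1)
 47  111111101→1 (0)
 48  111111010→1 (0)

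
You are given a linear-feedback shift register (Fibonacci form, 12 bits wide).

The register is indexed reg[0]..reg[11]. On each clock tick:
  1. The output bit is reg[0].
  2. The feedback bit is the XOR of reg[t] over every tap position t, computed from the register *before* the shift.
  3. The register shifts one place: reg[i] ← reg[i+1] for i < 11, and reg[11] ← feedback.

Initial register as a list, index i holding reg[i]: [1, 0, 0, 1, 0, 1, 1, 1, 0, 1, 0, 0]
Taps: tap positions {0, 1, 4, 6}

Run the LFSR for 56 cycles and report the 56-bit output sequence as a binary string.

10010111010000011101101010010110001101010100010110101111

tick  register→output (feedback)
  0  100101110100→1 (0)
  1  001011101000→0 (0)
  2  010111010000→0 (0)
  3  101110100000→1 (1)
  4  011101000001→0 (1)
  5  111010000011→1 (1)
  6  110100000111→1 (0)
  7  101000001110→1 (1)
  8  010000011101→0 (1)
  9  100000111011→1 (0)
 10  000001110110→0 (1)
 11  000011101101→0 (0)
 12  000111011010→0 (1)
 13  001110110101→0 (0)
 14  011101101010→0 (0)
 15  111011010100→1 (1)
 16  110110101001→1 (0)
 17  101101010010→1 (1)
 18  011010100101→0 (1)
 19  110101001011→1 (0)
 20  101010010110→1 (0)
 21  010100101100→0 (0)
 22  101001011000→1 (1)
 23  010010110001→0 (1)
 24  100101100011→1 (0)
 25  001011000110→0 (1)
 26  010110001101→0 (0)
 27  101100011010→1 (1)
 28  011000110101→0 (0)
 29  110001101010→1 (1)
 30  100011010101→1 (0)
 31  000110101010→0 (0)
 32  001101010100→0 (0)
 33  011010101000→0 (1)
 34  110101010001→1 (0)
 35  101010100010→1 (1)
 36  010101000101→0 (1)
 37  101010001011→1 (0)
 38  010100010110→0 (1)
 39  101000101101→1 (0)
 40  010001011010→0 (1)
 41  100010110101→1 (1)
 42  000101101011→0 (1)
 43  001011010111→0 (1)
 44  010110101111→0 (1)
 45  101101011111→1 (1)
 46  011010111111→0 (1)
 47  110101111111→1 (1)
 48  101011111111→1 (1)
 49  010111111111→0 (1)
 50  101111111111→1 (1)
 51  011111111111→0 (1)
 52  111111111111→1 (0)
 53  111111111110→1 (0)
 54  111111111100→1 (0)
 55  111111111000→1 (0)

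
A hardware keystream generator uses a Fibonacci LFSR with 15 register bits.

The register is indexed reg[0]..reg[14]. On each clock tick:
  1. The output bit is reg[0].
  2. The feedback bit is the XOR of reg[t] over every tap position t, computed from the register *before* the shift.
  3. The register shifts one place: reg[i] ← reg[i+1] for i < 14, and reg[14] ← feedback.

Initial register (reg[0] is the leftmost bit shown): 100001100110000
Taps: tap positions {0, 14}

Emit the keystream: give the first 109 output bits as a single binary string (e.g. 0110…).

1000011001100001111101110111110101001011010100110001101100111011110110111010010100100101100011000111001000010

k : reg_k → out_k, fb_k
0: 100001100110000 → 1, fb=1
1: 000011001100001 → 0, fb=1
2: 000110011000011 → 0, fb=1
3: 001100110000111 → 0, fb=1
4: 011001100001111 → 0, fb=1
5: 110011000011111 → 1, fb=0
6: 100110000111110 → 1, fb=1
7: 001100001111101 → 0, fb=1
8: 011000011111011 → 0, fb=1
9: 110000111110111 → 1, fb=0
10: 100001111101110 → 1, fb=1
11: 000011111011101 → 0, fb=1
12: 000111110111011 → 0, fb=1
13: 001111101110111 → 0, fb=1
14: 011111011101111 → 0, fb=1
15: 111110111011111 → 1, fb=0
16: 111101110111110 → 1, fb=1
17: 111011101111101 → 1, fb=0
18: 110111011111010 → 1, fb=1
19: 101110111110101 → 1, fb=0
20: 011101111101010 → 0, fb=0
21: 111011111010100 → 1, fb=1
22: 110111110101001 → 1, fb=0
23: 101111101010010 → 1, fb=1
24: 011111010100101 → 0, fb=1
25: 111110101001011 → 1, fb=0
26: 111101010010110 → 1, fb=1
27: 111010100101101 → 1, fb=0
28: 110101001011010 → 1, fb=1
29: 101010010110101 → 1, fb=0
30: 010100101101010 → 0, fb=0
31: 101001011010100 → 1, fb=1
32: 010010110101001 → 0, fb=1
33: 100101101010011 → 1, fb=0
34: 001011010100110 → 0, fb=0
35: 010110101001100 → 0, fb=0
36: 101101010011000 → 1, fb=1
37: 011010100110001 → 0, fb=1
38: 110101001100011 → 1, fb=0
39: 101010011000110 → 1, fb=1
40: 010100110001101 → 0, fb=1
41: 101001100011011 → 1, fb=0
42: 010011000110110 → 0, fb=0
43: 100110001101100 → 1, fb=1
44: 001100011011001 → 0, fb=1
45: 011000110110011 → 0, fb=1
46: 110001101100111 → 1, fb=0
47: 100011011001110 → 1, fb=1
48: 000110110011101 → 0, fb=1
49: 001101100111011 → 0, fb=1
50: 011011001110111 → 0, fb=1
51: 110110011101111 → 1, fb=0
52: 101100111011110 → 1, fb=1
53: 011001110111101 → 0, fb=1
54: 110011101111011 → 1, fb=0
55: 100111011110110 → 1, fb=1
56: 001110111101101 → 0, fb=1
57: 011101111011011 → 0, fb=1
58: 111011110110111 → 1, fb=0
59: 110111101101110 → 1, fb=1
60: 101111011011101 → 1, fb=0
61: 011110110111010 → 0, fb=0
62: 111101101110100 → 1, fb=1
63: 111011011101001 → 1, fb=0
64: 110110111010010 → 1, fb=1
65: 101101110100101 → 1, fb=0
66: 011011101001010 → 0, fb=0
67: 110111010010100 → 1, fb=1
68: 101110100101001 → 1, fb=0
69: 011101001010010 → 0, fb=0
70: 111010010100100 → 1, fb=1
71: 110100101001001 → 1, fb=0
72: 101001010010010 → 1, fb=1
73: 010010100100101 → 0, fb=1
74: 100101001001011 → 1, fb=0
75: 001010010010110 → 0, fb=0
76: 010100100101100 → 0, fb=0
77: 101001001011000 → 1, fb=1
78: 010010010110001 → 0, fb=1
79: 100100101100011 → 1, fb=0
80: 001001011000110 → 0, fb=0
81: 010010110001100 → 0, fb=0
82: 100101100011000 → 1, fb=1
83: 001011000110001 → 0, fb=1
84: 010110001100011 → 0, fb=1
85: 101100011000111 → 1, fb=0
86: 011000110001110 → 0, fb=0
87: 110001100011100 → 1, fb=1
88: 100011000111001 → 1, fb=0
89: 000110001110010 → 0, fb=0
90: 001100011100100 → 0, fb=0
91: 011000111001000 → 0, fb=0
92: 110001110010000 → 1, fb=1
93: 100011100100001 → 1, fb=0
94: 000111001000010 → 0, fb=0
95: 001110010000100 → 0, fb=0
96: 011100100001000 → 0, fb=0
97: 111001000010000 → 1, fb=1
98: 110010000100001 → 1, fb=0
99: 100100001000010 → 1, fb=1
100: 001000010000101 → 0, fb=1
101: 010000100001011 → 0, fb=1
102: 100001000010111 → 1, fb=0
103: 000010000101110 → 0, fb=0
104: 000100001011100 → 0, fb=0
105: 001000010111000 → 0, fb=0
106: 010000101110000 → 0, fb=0
107: 100001011100000 → 1, fb=1
108: 000010111000001 → 0, fb=1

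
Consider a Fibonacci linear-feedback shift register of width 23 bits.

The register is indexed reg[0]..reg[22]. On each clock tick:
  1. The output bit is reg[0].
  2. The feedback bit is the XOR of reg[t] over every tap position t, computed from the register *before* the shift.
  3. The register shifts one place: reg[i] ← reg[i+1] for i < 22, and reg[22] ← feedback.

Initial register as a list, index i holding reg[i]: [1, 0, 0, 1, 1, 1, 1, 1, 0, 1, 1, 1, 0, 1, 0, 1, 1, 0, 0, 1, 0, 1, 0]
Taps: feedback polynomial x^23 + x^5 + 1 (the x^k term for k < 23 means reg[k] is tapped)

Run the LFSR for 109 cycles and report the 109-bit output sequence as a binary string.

tick  register→output (feedback)
  0  10011111011101011001010→1 (0)
  1  00111110111010110010100→0 (1)
  2  01111101110101100101001→0 (1)
  3  11111011101011001010011→1 (1)
  4  11110111010110010100111→1 (0)
  5  11101110101100101001110→1 (0)
  6  11011101011001010011100→1 (0)
  7  10111010110010100111000→1 (1)
  8  01110101100101001110001→0 (1)
  9  11101011001010011100011→1 (1)
 10  11010110010100111000111→1 (0)
 11  10101100101001110001110→1 (0)
 12  01011001010011100011100→0 (0)
 13  10110010100111000111000→1 (1)
 14  01100101001110001110001→0 (1)
 15  11001010011100011100011→1 (1)
 16  10010100111000111000111→1 (0)
 17  00101001110001110001110→0 (0)
 18  01010011100011100011100→0 (0)
 19  10100111000111000111000→1 (0)
 20  01001110001110001110000→0 (1)
 21  10011100011100011100001→1 (0)
 22  00111000111000111000010→0 (0)
 23  01110001110001110000100→0 (0)
 24  11100011100011100001000→1 (1)
 25  11000111000111000010001→1 (0)
 26  10001110001110000100010→1 (0)
 27  00011100011100001000100→0 (1)
 28  00111000111000010001001→0 (0)
 29  01110001110000100010010→0 (0)
 30  11100011100001000100100→1 (1)
 31  11000111000010001001001→1 (0)
 32  10001110000100010010010→1 (0)
 33  00011100001000100100100→0 (1)
 34  00111000010001001001001→0 (0)
 35  01110000100010010010010→0 (0)
 36  11100001000100100100100→1 (1)
 37  11000010001001001001001→1 (1)
 38  10000100010010010010011→1 (0)
 39  00001000100100100100110→0 (0)
 40  00010001001001001001100→0 (0)
 41  00100010010010010011000→0 (0)
 42  01000100100100100110000→0 (1)
 43  10001001001001001100001→1 (1)
 44  00010010010010011000011→0 (0)
 45  00100100100100110000110→0 (1)
 46  01001001001001100001101→0 (0)
 47  10010010010011000011010→1 (1)
 48  00100100100110000110101→0 (1)
 49  01001001001100001101011→0 (0)
 50  10010010011000011010110→1 (1)
 51  00100100110000110101101→0 (1)
 52  01001001100001101011011→0 (0)
 53  10010011000011010110110→1 (1)
 54  00100110000110101101101→0 (1)
 55  01001100001101011011011→0 (1)
 56  10011000011010110110111→1 (1)
 57  00110000110101101101111→0 (0)
 58  01100001101011011011110→0 (0)
 59  11000011010110110111100→1 (1)
 60  10000110101101101111001→1 (0)
 61  00001101011011011110010→0 (1)
 62  00011010110110111100101→0 (0)
 63  00110101101101111001010→0 (1)
 64  01101011011011110010101→0 (0)
 65  11010110110111100101010→1 (0)
 66  10101101101111001010100→1 (0)
 67  01011011011110010101000→0 (0)
 68  10110110111100101010000→1 (0)
 69  01101101111001010100000→0 (1)
 70  11011011110010101000001→1 (1)
 71  10110111100101010000011→1 (0)
 72  01101111001010100000110→0 (1)
 73  11011110010101000001101→1 (0)
 74  10111100101010000011010→1 (0)
 75  01111001010100000110100→0 (0)
 76  11110010101000001101000→1 (1)
 77  11100101010000011010001→1 (0)
 78  11001010100000110100010→1 (1)
 79  10010101000001101000101→1 (0)
 80  00101010000011010001010→0 (0)
 81  01010100000110100010100→0 (1)
 82  10101000001101000101001→1 (1)
 83  01010000011010001010011→0 (0)
 84  10100000110100010100110→1 (1)
 85  01000001101000101001101→0 (0)
 86  10000011010001010011010→1 (1)
 87  00000110100010100110101→0 (1)
 88  00001101000101001101011→0 (1)
 89  00011010001010011010111→0 (0)
 90  00110100010100110101110→0 (1)
 91  01101000101001101011101→0 (0)
 92  11010001010011010111010→1 (1)
 93  10100010100110101110101→1 (1)
 94  01000101001101011101011→0 (1)
 95  10001010011010111010111→1 (1)
 96  00010100110101110101111→0 (1)
 97  00101001101011101011111→0 (0)
 98  01010011010111010111110→0 (0)
 99  10100110101110101111100→1 (0)
100  01001101011101011111000→0 (1)
101  10011010111010111110001→1 (1)
102  00110101110101111100011→0 (1)
103  01101011101011111000111→0 (0)
104  11010111010111110001110→1 (0)
105  10101110101111100011100→1 (0)
106  01011101011111000111000→0 (1)
107  10111010111110001110001→1 (1)
108  01110101111100011100011→0 (1)

1001111101110101100101001110001110001110000100010010010010011000011010110110111100101010000011010001010011010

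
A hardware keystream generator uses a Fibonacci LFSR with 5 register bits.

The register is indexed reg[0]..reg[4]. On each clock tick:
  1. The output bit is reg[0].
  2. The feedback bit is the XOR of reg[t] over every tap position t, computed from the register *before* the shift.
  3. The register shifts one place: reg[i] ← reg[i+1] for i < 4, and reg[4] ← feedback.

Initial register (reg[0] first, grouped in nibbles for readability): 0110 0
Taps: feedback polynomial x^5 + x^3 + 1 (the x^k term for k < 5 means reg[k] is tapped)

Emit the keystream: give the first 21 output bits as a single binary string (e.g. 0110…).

011000111110011010010

k : reg_k → out_k, fb_k
0: 01100 → 0, fb=0
1: 11000 → 1, fb=1
2: 10001 → 1, fb=1
3: 00011 → 0, fb=1
4: 00111 → 0, fb=1
5: 01111 → 0, fb=1
6: 11111 → 1, fb=0
7: 11110 → 1, fb=0
8: 11100 → 1, fb=1
9: 11001 → 1, fb=1
10: 10011 → 1, fb=0
11: 00110 → 0, fb=1
12: 01101 → 0, fb=0
13: 11010 → 1, fb=0
14: 10100 → 1, fb=1
15: 01001 → 0, fb=0
16: 10010 → 1, fb=0
17: 00100 → 0, fb=0
18: 01000 → 0, fb=0
19: 10000 → 1, fb=1
20: 00001 → 0, fb=0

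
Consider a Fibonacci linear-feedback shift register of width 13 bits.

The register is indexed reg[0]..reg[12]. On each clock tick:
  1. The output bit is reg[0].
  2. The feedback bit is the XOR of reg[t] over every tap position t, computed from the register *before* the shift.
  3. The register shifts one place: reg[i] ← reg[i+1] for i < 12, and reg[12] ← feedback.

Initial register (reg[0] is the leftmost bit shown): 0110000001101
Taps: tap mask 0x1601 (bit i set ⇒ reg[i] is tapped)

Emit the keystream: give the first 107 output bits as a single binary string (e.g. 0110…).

01100000011011111111110111101000010000100011101101110000100000101010110110101100001100000100100000000011111

tick  register→output (feedback)
  0  0110000001101→0 (1)
  1  1100000011011→1 (1)
  2  1000000110111→1 (1)
  3  0000001101111→0 (1)
  4  0000011011111→0 (1)
  5  0000110111111→0 (1)
  6  0001101111111→0 (1)
  7  0011011111111→0 (1)
  8  0110111111111→0 (1)
  9  1101111111111→1 (0)
 10  1011111111110→1 (1)
 11  0111111111101→0 (1)
 12  1111111111011→1 (1)
 13  1111111110111→1 (1)
 14  1111111101111→1 (0)
 15  1111111011110→1 (1)
 16  1111110111101→1 (0)
 17  1111101111010→1 (0)
 18  1111011110100→1 (0)
 19  1110111101000→1 (0)
 20  1101111010000→1 (1)
 21  1011110100001→1 (0)
 22  0111101000010→0 (0)
 23  1111010000100→1 (0)
 24  1110100001000→1 (0)
 25  1101000010000→1 (1)
 26  1010000100001→1 (0)
 27  0100001000010→0 (0)
 28  1000010000100→1 (0)
 29  0000100001000→0 (1)
 30  0001000010001→0 (1)
 31  0010000100011→0 (1)
 32  0100001000111→0 (0)
 33  1000010001110→1 (1)
 34  0000100011101→0 (1)
 35  0001000111011→0 (0)
 36  0010001110110→0 (1)
 37  0100011101101→0 (1)
 38  1000111011011→1 (1)
 39  0001110110111→0 (0)
 40  0011101101110→0 (0)
 41  0111011011100→0 (0)
 42  1110110111000→1 (0)
 43  1101101110000→1 (1)
 44  1011011100001→1 (0)
 45  0110111000010→0 (0)
 46  1101110000100→1 (0)
 47  1011100001000→1 (0)
 48  0111000010000→0 (0)
 49  1110000100000→1 (1)
 50  1100001000001→1 (0)
 51  1000010000010→1 (1)
 52  0000100000101→0 (0)
 53  0001000001010→0 (1)
 54  0010000010101→0 (0)
 55  0100000101010→0 (1)
 56  1000001010101→1 (1)
 57  0000010101011→0 (0)
 58  0000101010110→0 (1)
 59  0001010101101→0 (1)
 60  0010101011011→0 (0)
 61  0101010110110→0 (1)
 62  1010101101101→1 (0)
 63  0101011011010→0 (1)
 64  1010110110101→1 (1)
 65  0101101101011→0 (0)
 66  1011011010110→1 (0)
 67  0110110101100→0 (0)
 68  1101101011000→1 (0)
 69  1011010110000→1 (1)
 70  0110101100001→0 (1)
 71  1101011000011→1 (0)
 72  1010110000110→1 (0)
 73  0101100001100→0 (0)
 74  1011000011000→1 (0)
 75  0110000110000→0 (0)
 76  1100001100000→1 (1)
 77  1000011000001→1 (0)
 78  0000110000010→0 (0)
 79  0001100000100→0 (1)
 80  0011000001001→0 (0)
 81  0110000010010→0 (0)
 82  1100000100100→1 (0)
 83  1000001001000→1 (0)
 84  0000010010000→0 (0)
 85  0000100100000→0 (0)
 86  0001001000000→0 (0)
 87  0010010000000→0 (0)
 88  0100100000000→0 (0)
 89  1001000000000→1 (1)
 90  0010000000001→0 (1)
 91  0100000000011→0 (1)
 92  1000000000111→1 (1)
 93  0000000001111→0 (1)
 94  0000000011111→0 (1)
 95  0000000111111→0 (1)
 96  0000001111111→0 (1)
 97  0000011111111→0 (1)
 98  0000111111111→0 (1)
 99  0001111111111→0 (1)
100  0011111111111→0 (1)
101  0111111111111→0 (1)
102  1111111111111→1 (0)
103  1111111111110→1 (1)
104  1111111111101→1 (0)
105  1111111111010→1 (0)
106  1111111110100→1 (0)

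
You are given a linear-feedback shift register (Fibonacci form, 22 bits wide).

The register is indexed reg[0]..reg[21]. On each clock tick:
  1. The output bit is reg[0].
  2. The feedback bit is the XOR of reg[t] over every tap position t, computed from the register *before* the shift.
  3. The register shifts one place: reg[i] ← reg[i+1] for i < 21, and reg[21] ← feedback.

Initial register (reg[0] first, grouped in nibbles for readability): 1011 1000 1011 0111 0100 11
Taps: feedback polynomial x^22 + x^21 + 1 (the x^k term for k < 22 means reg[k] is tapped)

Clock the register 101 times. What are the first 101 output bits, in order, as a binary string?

10111000101101110100110010111100100101100010001101011100011011110000100110100001001010000011101100000

tick  register→output (feedback)
  0  1011100010110111010011→1 (0)
  1  0111000101101110100110→0 (0)
  2  1110001011011101001100→1 (1)
  3  1100010110111010011001→1 (0)
  4  1000101101110100110010→1 (1)
  5  0001011011101001100101→0 (1)
  6  0010110111010011001011→0 (1)
  7  0101101110100110010111→0 (1)
  8  1011011101001100101111→1 (0)
  9  0110111010011001011110→0 (0)
 10  1101110100110010111100→1 (1)
 11  1011101001100101111001→1 (0)
 12  0111010011001011110010→0 (0)
 13  1110100110010111100100→1 (1)
 14  1101001100101111001001→1 (0)
 15  1010011001011110010010→1 (1)
 16  0100110010111100100101→0 (1)
 17  1001100101111001001011→1 (0)
 18  0011001011110010010110→0 (0)
 19  0110010111100100101100→0 (0)
 20  1100101111001001011000→1 (1)
 21  1001011110010010110001→1 (0)
 22  0010111100100101100010→0 (0)
 23  0101111001001011000100→0 (0)
 24  1011110010010110001000→1 (1)
 25  0111100100101100010001→0 (1)
 26  1111001001011000100011→1 (0)
 27  1110010010110001000110→1 (1)
 28  1100100101100010001101→1 (0)
 29  1001001011000100011010→1 (1)
 30  0010010110001000110101→0 (1)
 31  0100101100010001101011→0 (1)
 32  1001011000100011010111→1 (0)
 33  0010110001000110101110→0 (0)
 34  0101100010001101011100→0 (0)
 35  1011000100011010111000→1 (1)
 36  0110001000110101110001→0 (1)
 37  1100010001101011100011→1 (0)
 38  1000100011010111000110→1 (1)
 39  0001000110101110001101→0 (1)
 40  0010001101011100011011→0 (1)
 41  0100011010111000110111→0 (1)
 42  1000110101110001101111→1 (0)
 43  0001101011100011011110→0 (0)
 44  0011010111000110111100→0 (0)
 45  0110101110001101111000→0 (0)
 46  1101011100011011110000→1 (1)
 47  1010111000110111100001→1 (0)
 48  0101110001101111000010→0 (0)
 49  1011100011011110000100→1 (1)
 50  0111000110111100001001→0 (1)
 51  1110001101111000010011→1 (0)
 52  1100011011110000100110→1 (1)
 53  1000110111100001001101→1 (0)
 54  0001101111000010011010→0 (0)
 55  0011011110000100110100→0 (0)
 56  0110111100001001101000→0 (0)
 57  1101111000010011010000→1 (1)
 58  1011110000100110100001→1 (0)
 59  0111100001001101000010→0 (0)
 60  1111000010011010000100→1 (1)
 61  1110000100110100001001→1 (0)
 62  1100001001101000010010→1 (1)
 63  1000010011010000100101→1 (0)
 64  0000100110100001001010→0 (0)
 65  0001001101000010010100→0 (0)
 66  0010011010000100101000→0 (0)
 67  0100110100001001010000→0 (0)
 68  1001101000010010100000→1 (1)
 69  0011010000100101000001→0 (1)
 70  0110100001001010000011→0 (1)
 71  1101000010010100000111→1 (0)
 72  1010000100101000001110→1 (1)
 73  0100001001010000011101→0 (1)
 74  1000010010100000111011→1 (0)
 75  0000100101000001110110→0 (0)
 76  0001001010000011101100→0 (0)
 77  0010010100000111011000→0 (0)
 78  0100101000001110110000→0 (0)
 79  1001010000011101100000→1 (1)
 80  0010100000111011000001→0 (1)
 81  0101000001110110000011→0 (1)
 82  1010000011101100000111→1 (0)
 83  0100000111011000001110→0 (0)
 84  1000001110110000011100→1 (1)
 85  0000011101100000111001→0 (1)
 86  0000111011000001110011→0 (1)
 87  0001110110000011100111→0 (1)
 88  0011101100000111001111→0 (1)
 89  0111011000001110011111→0 (1)
 90  1110110000011100111111→1 (0)
 91  1101100000111001111110→1 (1)
 92  1011000001110011111101→1 (0)
 93  0110000011100111111010→0 (0)
 94  1100000111001111110100→1 (1)
 95  1000001110011111101001→1 (0)
 96  0000011100111111010010→0 (0)
 97  0000111001111110100100→0 (0)
 98  0001110011111101001000→0 (0)
 99  0011100111111010010000→0 (0)
100  0111001111110100100000→0 (0)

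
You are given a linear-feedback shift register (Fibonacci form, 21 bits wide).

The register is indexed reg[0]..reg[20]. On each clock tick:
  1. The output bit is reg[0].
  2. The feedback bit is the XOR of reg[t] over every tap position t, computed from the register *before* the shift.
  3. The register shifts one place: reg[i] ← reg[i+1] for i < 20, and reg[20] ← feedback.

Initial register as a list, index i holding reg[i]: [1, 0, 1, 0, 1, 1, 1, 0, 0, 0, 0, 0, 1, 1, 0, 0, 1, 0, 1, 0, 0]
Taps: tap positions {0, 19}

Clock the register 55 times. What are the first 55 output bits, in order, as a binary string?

1010111000001100101001000110101011010001011111000100011

k : reg_k → out_k, fb_k
0: 101011100000110010100 → 1, fb=1
1: 010111000001100101001 → 0, fb=0
2: 101110000011001010010 → 1, fb=0
3: 011100000110010100100 → 0, fb=0
4: 111000001100101001000 → 1, fb=1
5: 110000011001010010001 → 1, fb=1
6: 100000110010100100011 → 1, fb=0
7: 000001100101001000110 → 0, fb=1
8: 000011001010010001101 → 0, fb=0
9: 000110010100100011010 → 0, fb=1
10: 001100101001000110101 → 0, fb=0
11: 011001010010001101010 → 0, fb=1
12: 110010100100011010101 → 1, fb=1
13: 100101001000110101011 → 1, fb=0
14: 001010010001101010110 → 0, fb=1
15: 010100100011010101101 → 0, fb=0
16: 101001000110101011010 → 1, fb=0
17: 010010001101010110100 → 0, fb=0
18: 100100011010101101000 → 1, fb=1
19: 001000110101011010001 → 0, fb=0
20: 010001101010110100010 → 0, fb=1
21: 100011010101101000101 → 1, fb=1
22: 000110101011010001011 → 0, fb=1
23: 001101010110100010111 → 0, fb=1
24: 011010101101000101111 → 0, fb=1
25: 110101011010001011111 → 1, fb=0
26: 101010110100010111110 → 1, fb=0
27: 010101101000101111100 → 0, fb=0
28: 101011010001011111000 → 1, fb=1
29: 010110100010111110001 → 0, fb=0
30: 101101000101111100010 → 1, fb=0
31: 011010001011111000100 → 0, fb=0
32: 110100010111110001000 → 1, fb=1
33: 101000101111100010001 → 1, fb=1
34: 010001011111000100011 → 0, fb=1
35: 100010111110001000111 → 1, fb=0
36: 000101111100010001110 → 0, fb=1
37: 001011111000100011101 → 0, fb=0
38: 010111110001000111010 → 0, fb=1
39: 101111100010001110101 → 1, fb=1
40: 011111000100011101011 → 0, fb=1
41: 111110001000111010111 → 1, fb=0
42: 111100010001110101110 → 1, fb=0
43: 111000100011101011100 → 1, fb=1
44: 110001000111010111001 → 1, fb=1
45: 100010001110101110011 → 1, fb=0
46: 000100011101011100110 → 0, fb=1
47: 001000111010111001101 → 0, fb=0
48: 010001110101110011010 → 0, fb=1
49: 100011101011100110101 → 1, fb=1
50: 000111010111001101011 → 0, fb=1
51: 001110101110011010111 → 0, fb=1
52: 011101011100110101111 → 0, fb=1
53: 111010111001101011111 → 1, fb=0
54: 110101110011010111110 → 1, fb=0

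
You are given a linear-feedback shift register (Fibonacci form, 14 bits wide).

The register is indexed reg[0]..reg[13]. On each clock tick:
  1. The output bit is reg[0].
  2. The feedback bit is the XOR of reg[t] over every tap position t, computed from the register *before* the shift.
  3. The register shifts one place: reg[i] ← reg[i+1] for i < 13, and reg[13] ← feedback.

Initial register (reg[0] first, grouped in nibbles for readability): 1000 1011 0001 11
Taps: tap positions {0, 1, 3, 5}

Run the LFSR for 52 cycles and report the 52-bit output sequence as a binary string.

1000101100011110100110000001000110101010001010111010

k : reg_k → out_k, fb_k
0: 10001011000111 → 1, fb=1
1: 00010110001111 → 0, fb=0
2: 00101100011110 → 0, fb=1
3: 01011000111101 → 0, fb=0
4: 10110001111010 → 1, fb=0
5: 01100011110100 → 0, fb=1
6: 11000111101001 → 1, fb=1
7: 10001111010011 → 1, fb=0
8: 00011110100110 → 0, fb=0
9: 00111101001100 → 0, fb=0
10: 01111010011000 → 0, fb=0
11: 11110100110000 → 1, fb=0
12: 11101001100000 → 1, fb=0
13: 11010011000000 → 1, fb=1
14: 10100110000001 → 1, fb=0
15: 01001100000010 → 0, fb=0
16: 10011000000100 → 1, fb=0
17: 00110000001000 → 0, fb=1
18: 01100000010001 → 0, fb=1
19: 11000000100011 → 1, fb=0
20: 10000001000110 → 1, fb=1
21: 00000010001101 → 0, fb=0
22: 00000100011010 → 0, fb=1
23: 00001000110101 → 0, fb=0
24: 00010001101010 → 0, fb=1
25: 00100011010101 → 0, fb=0
26: 01000110101010 → 0, fb=0
27: 10001101010100 → 1, fb=0
28: 00011010101000 → 0, fb=1
29: 00110101010001 → 0, fb=0
30: 01101010100010 → 0, fb=1
31: 11010101000101 → 1, fb=0
32: 10101010001010 → 1, fb=1
33: 01010100010101 → 0, fb=1
34: 10101000101011 → 1, fb=1
35: 01010001010111 → 0, fb=0
36: 10100010101110 → 1, fb=1
37: 01000101011101 → 0, fb=0
38: 10001010111010 → 1, fb=1
39: 00010101110101 → 0, fb=0
40: 00101011101010 → 0, fb=0
41: 01010111010100 → 0, fb=1
42: 10101110101001 → 1, fb=0
43: 01011101010010 → 0, fb=1
44: 10111010100101 → 1, fb=0
45: 01110101001010 → 0, fb=1
46: 11101010010101 → 1, fb=0
47: 11010100101010 → 1, fb=0
48: 10101001010100 → 1, fb=1
49: 01010010101001 → 0, fb=0
50: 10100101010010 → 1, fb=0
51: 01001010100100 → 0, fb=1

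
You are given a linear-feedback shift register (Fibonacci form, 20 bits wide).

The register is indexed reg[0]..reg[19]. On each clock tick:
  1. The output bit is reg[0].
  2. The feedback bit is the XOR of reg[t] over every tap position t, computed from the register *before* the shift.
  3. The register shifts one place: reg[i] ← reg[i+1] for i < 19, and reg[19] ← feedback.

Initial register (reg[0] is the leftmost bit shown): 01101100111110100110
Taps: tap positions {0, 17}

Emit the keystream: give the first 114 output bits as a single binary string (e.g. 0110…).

011011001111101001101011101110001011000010101110010000110110011000100000001100000110111111111100100101000111000111

tick  register→output (feedback)
  0  01101100111110100110→0 (1)
  1  11011001111101001101→1 (0)
  2  10110011111010011010→1 (1)
  3  01100111110100110101→0 (1)
  4  11001111101001101011→1 (1)
  5  10011111010011010111→1 (0)
  6  00111110100110101110→0 (1)
  7  01111101001101011101→0 (1)
  8  11111010011010111011→1 (1)
  9  11110100110101110111→1 (0)
 10  11101001101011101110→1 (0)
 11  11010011010111011100→1 (0)
 12  10100110101110111000→1 (1)
 13  01001101011101110001→0 (0)
 14  10011010111011100010→1 (1)
 15  00110101110111000101→0 (1)
 16  01101011101110001011→0 (0)
 17  11010111011100010110→1 (0)
 18  10101110111000101100→1 (0)
 19  01011101110001011000→0 (0)
 20  10111011100010110000→1 (1)
 21  01110111000101100001→0 (0)
 22  11101110001011000010→1 (1)
 23  11011100010110000101→1 (0)
 24  10111000101100001010→1 (1)
 25  01110001011000010101→0 (1)
 26  11100010110000101011→1 (1)
 27  11000101100001010111→1 (0)
 28  10001011000010101110→1 (0)
 29  00010110000101011100→0 (1)
 30  00101100001010111001→0 (0)
 31  01011000010101110010→0 (0)
 32  10110000101011100100→1 (0)
 33  01100001010111001000→0 (0)
 34  11000010101110010000→1 (1)
 35  10000101011100100001→1 (1)
 36  00001010111001000011→0 (0)
 37  00010101110010000110→0 (1)
 38  00101011100100001101→0 (1)
 39  01010111001000011011→0 (0)
 40  10101110010000110110→1 (0)
 41  01011100100001101100→0 (1)
 42  10111001000011011001→1 (1)
 43  01110010000110110011→0 (0)
 44  11100100001101100110→1 (0)
 45  11001000011011001100→1 (0)
 46  10010000110110011000→1 (1)
 47  00100001101100110001→0 (0)
 48  01000011011001100010→0 (0)
 49  10000110110011000100→1 (0)
 50  00001101100110001000→0 (0)
 51  00011011001100010000→0 (0)
 52  00110110011000100000→0 (0)
 53  01101100110001000000→0 (0)
 54  11011001100010000000→1 (1)
 55  10110011000100000001→1 (1)
 56  01100110001000000011→0 (0)
 57  11001100010000000110→1 (0)
 58  10011000100000001100→1 (0)
 59  00110001000000011000→0 (0)
 60  01100010000000110000→0 (0)
 61  11000100000001100000→1 (1)
 62  10001000000011000001→1 (1)
 63  00010000000110000011→0 (0)
 64  00100000001100000110→0 (1)
 65  01000000011000001101→0 (1)
 66  10000000110000011011→1 (1)
 67  00000001100000110111→0 (1)
 68  00000011000001101111→0 (1)
 69  00000110000011011111→0 (1)
 70  00001100000110111111→0 (1)
 71  00011000001101111111→0 (1)
 72  00110000011011111111→0 (1)
 73  01100000110111111111→0 (1)
 74  11000001101111111111→1 (0)
 75  10000011011111111110→1 (0)
 76  00000110111111111100→0 (1)
 77  00001101111111111001→0 (0)
 78  00011011111111110010→0 (0)
 79  00110111111111100100→0 (1)
 80  01101111111111001001→0 (0)
 81  11011111111110010010→1 (1)
 82  10111111111100100101→1 (0)
 83  01111111111001001010→0 (0)
 84  11111111110010010100→1 (0)
 85  11111111100100101000→1 (1)
 86  11111111001001010001→1 (1)
 87  11111110010010100011→1 (1)
 88  11111100100101000111→1 (0)
 89  11111001001010001110→1 (0)
 90  11110010010100011100→1 (0)
 91  11100100101000111000→1 (1)
 92  11001001010001110001→1 (1)
 93  10010010100011100011→1 (1)
 94  00100101000111000111→0 (1)
 95  01001010001110001111→0 (1)
 96  10010100011100011111→1 (0)
 97  00101000111000111110→0 (1)
 98  01010001110001111101→0 (1)
 99  10100011100011111011→1 (1)
100  01000111000111110111→0 (1)
101  10001110001111101111→1 (0)
102  00011100011111011110→0 (1)
103  00111000111110111101→0 (1)
104  01110001111101111011→0 (0)
105  11100011111011110110→1 (0)
106  11000111110111101100→1 (0)
107  10001111101111011000→1 (1)
108  00011111011110110001→0 (0)
109  00111110111101100010→0 (0)
110  01111101111011000100→0 (1)
111  11111011110110001001→1 (1)
112  11110111101100010011→1 (1)
113  11101111011000100111→1 (0)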